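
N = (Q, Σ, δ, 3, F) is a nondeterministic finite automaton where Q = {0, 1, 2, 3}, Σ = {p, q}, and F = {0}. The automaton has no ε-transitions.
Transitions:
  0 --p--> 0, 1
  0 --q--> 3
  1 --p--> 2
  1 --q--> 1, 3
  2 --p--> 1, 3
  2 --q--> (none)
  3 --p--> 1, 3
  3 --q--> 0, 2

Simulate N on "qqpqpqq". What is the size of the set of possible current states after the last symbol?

4

Start: {3}
read q: {0, 2}
read q: {3}
read p: {1, 3}
read q: {0, 1, 2, 3}
read p: {0, 1, 2, 3}
read q: {0, 1, 2, 3}
read q: {0, 1, 2, 3}
Final reachable set {0, 1, 2, 3} has 4 states.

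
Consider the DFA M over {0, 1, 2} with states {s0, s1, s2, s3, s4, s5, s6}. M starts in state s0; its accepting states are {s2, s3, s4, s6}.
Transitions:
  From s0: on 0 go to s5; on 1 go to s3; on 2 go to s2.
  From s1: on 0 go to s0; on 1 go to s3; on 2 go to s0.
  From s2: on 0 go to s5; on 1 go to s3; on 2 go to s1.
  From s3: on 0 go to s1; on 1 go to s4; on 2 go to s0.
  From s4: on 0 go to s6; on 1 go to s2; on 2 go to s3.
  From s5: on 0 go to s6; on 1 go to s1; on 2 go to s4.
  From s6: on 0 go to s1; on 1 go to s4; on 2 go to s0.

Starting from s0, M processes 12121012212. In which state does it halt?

s0

s0 --1--> s3
s3 --2--> s0
s0 --1--> s3
s3 --2--> s0
s0 --1--> s3
s3 --0--> s1
s1 --1--> s3
s3 --2--> s0
s0 --2--> s2
s2 --1--> s3
s3 --2--> s0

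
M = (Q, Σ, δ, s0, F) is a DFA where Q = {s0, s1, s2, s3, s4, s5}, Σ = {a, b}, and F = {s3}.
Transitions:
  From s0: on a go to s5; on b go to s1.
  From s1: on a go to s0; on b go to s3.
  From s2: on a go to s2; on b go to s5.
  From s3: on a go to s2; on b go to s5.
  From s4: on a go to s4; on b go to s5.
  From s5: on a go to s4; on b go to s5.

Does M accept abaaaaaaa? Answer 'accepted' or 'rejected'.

s0 --a--> s5
s5 --b--> s5
s5 --a--> s4
s4 --a--> s4
s4 --a--> s4
s4 --a--> s4
s4 --a--> s4
s4 --a--> s4
s4 --a--> s4
End in state s4, which is not an accepting state.

rejected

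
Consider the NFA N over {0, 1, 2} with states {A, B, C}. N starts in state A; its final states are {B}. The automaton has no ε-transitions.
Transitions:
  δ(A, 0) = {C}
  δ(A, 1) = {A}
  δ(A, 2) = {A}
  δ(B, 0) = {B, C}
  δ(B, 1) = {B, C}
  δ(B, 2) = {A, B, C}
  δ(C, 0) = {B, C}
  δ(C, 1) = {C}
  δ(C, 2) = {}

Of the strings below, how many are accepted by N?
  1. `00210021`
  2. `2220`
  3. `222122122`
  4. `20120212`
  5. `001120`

`00210021`: accepted
`2220`: rejected
`222122122`: rejected
`20120212`: rejected
`001120`: accepted

2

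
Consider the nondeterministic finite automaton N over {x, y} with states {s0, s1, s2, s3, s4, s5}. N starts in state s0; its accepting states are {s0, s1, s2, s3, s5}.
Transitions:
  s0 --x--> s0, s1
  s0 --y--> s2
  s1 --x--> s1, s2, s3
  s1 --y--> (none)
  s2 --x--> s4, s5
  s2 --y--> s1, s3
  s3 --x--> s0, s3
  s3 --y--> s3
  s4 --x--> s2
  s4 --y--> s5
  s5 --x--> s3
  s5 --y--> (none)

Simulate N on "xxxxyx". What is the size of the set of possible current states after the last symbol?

Start: {s0}
read x: {s0, s1}
read x: {s0, s1, s2, s3}
read x: {s0, s1, s2, s3, s4, s5}
read x: {s0, s1, s2, s3, s4, s5}
read y: {s1, s2, s3, s5}
read x: {s0, s1, s2, s3, s4, s5}
Final reachable set {s0, s1, s2, s3, s4, s5} has 6 states.

6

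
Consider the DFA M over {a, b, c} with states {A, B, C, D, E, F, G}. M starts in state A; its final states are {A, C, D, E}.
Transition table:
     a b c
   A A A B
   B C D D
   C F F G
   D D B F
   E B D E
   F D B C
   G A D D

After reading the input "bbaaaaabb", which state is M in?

A

A --b--> A
A --b--> A
A --a--> A
A --a--> A
A --a--> A
A --a--> A
A --a--> A
A --b--> A
A --b--> A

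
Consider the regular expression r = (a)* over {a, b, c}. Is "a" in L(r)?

yes

Split into 1 piece a; each matches a.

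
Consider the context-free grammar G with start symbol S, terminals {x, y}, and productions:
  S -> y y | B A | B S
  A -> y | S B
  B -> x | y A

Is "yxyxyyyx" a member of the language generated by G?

S ⇒ BA ⇒ yAA ⇒ ySBA ⇒ yBABA ⇒ yxABA ⇒ yxyBA ⇒ yxyxA ⇒ yxyxSB ⇒ yxyxBAB ⇒ yxyxyAAB ⇒ yxyxyyAB ⇒ yxyxyyyB ⇒ yxyxyyyx

yes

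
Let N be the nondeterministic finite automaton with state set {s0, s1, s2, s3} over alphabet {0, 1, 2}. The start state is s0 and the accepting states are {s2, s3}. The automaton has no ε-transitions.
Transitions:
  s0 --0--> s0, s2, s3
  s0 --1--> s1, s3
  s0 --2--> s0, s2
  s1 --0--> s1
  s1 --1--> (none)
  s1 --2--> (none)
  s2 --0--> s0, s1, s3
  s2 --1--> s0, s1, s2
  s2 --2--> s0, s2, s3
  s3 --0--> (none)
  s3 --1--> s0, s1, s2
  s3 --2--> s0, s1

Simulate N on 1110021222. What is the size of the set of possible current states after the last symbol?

4

Start: {s0}
read 1: {s1, s3}
read 1: {s0, s1, s2}
read 1: {s0, s1, s2, s3}
read 0: {s0, s1, s2, s3}
read 0: {s0, s1, s2, s3}
read 2: {s0, s1, s2, s3}
read 1: {s0, s1, s2, s3}
read 2: {s0, s1, s2, s3}
read 2: {s0, s1, s2, s3}
read 2: {s0, s1, s2, s3}
Final reachable set {s0, s1, s2, s3} has 4 states.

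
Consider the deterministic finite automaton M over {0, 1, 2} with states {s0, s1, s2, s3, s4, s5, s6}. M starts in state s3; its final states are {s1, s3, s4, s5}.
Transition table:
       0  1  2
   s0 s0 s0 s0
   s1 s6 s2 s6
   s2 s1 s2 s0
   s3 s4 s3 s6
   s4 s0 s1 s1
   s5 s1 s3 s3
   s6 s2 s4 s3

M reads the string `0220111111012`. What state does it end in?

s0

s3 --0--> s4
s4 --2--> s1
s1 --2--> s6
s6 --0--> s2
s2 --1--> s2
s2 --1--> s2
s2 --1--> s2
s2 --1--> s2
s2 --1--> s2
s2 --1--> s2
s2 --0--> s1
s1 --1--> s2
s2 --2--> s0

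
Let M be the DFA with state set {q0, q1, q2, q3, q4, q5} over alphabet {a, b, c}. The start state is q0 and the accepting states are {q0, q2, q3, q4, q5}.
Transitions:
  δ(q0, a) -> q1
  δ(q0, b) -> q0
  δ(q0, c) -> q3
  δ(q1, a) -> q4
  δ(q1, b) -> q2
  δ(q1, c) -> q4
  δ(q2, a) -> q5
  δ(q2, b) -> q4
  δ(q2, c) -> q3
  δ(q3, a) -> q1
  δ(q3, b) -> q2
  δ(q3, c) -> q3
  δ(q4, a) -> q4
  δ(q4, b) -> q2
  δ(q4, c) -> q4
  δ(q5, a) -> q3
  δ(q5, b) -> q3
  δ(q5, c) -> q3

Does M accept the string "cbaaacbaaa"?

rejected

q0 --c--> q3
q3 --b--> q2
q2 --a--> q5
q5 --a--> q3
q3 --a--> q1
q1 --c--> q4
q4 --b--> q2
q2 --a--> q5
q5 --a--> q3
q3 --a--> q1
End in state q1, which is not an accepting state.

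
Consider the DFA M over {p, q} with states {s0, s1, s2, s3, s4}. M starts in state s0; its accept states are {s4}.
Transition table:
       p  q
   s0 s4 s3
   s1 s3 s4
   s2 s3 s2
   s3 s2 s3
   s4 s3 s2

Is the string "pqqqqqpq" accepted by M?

rejected

s0 --p--> s4
s4 --q--> s2
s2 --q--> s2
s2 --q--> s2
s2 --q--> s2
s2 --q--> s2
s2 --p--> s3
s3 --q--> s3
End in state s3, which is not an accepting state.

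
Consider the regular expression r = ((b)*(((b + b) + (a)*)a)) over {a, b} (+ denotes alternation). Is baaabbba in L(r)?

No split of baaabbba into u·v has (b)* matching u and (((b+b)+(a)*)a) matching v.

no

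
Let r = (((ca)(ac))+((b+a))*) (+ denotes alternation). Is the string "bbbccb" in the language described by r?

no

Neither ((ca)(ac)) nor ((b+a))* matches bbbccb.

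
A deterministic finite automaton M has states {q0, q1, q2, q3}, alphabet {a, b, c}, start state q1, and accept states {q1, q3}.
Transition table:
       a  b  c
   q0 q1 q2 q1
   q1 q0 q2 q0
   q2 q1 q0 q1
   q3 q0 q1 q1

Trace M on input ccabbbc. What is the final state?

q1 --c--> q0
q0 --c--> q1
q1 --a--> q0
q0 --b--> q2
q2 --b--> q0
q0 --b--> q2
q2 --c--> q1

q1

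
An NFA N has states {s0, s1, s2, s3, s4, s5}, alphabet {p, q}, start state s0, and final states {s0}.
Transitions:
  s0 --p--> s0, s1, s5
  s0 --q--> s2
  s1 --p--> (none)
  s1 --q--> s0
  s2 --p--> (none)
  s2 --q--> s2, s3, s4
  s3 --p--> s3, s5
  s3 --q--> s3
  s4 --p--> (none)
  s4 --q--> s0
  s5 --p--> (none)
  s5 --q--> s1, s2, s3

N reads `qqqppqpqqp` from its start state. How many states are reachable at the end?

4

Start: {s0}
read q: {s2}
read q: {s2, s3, s4}
read q: {s0, s2, s3, s4}
read p: {s0, s1, s3, s5}
read p: {s0, s1, s3, s5}
read q: {s0, s1, s2, s3}
read p: {s0, s1, s3, s5}
read q: {s0, s1, s2, s3}
read q: {s0, s2, s3, s4}
read p: {s0, s1, s3, s5}
Final reachable set {s0, s1, s3, s5} has 4 states.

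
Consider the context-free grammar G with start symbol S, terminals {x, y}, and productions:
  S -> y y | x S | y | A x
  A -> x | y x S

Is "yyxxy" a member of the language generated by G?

no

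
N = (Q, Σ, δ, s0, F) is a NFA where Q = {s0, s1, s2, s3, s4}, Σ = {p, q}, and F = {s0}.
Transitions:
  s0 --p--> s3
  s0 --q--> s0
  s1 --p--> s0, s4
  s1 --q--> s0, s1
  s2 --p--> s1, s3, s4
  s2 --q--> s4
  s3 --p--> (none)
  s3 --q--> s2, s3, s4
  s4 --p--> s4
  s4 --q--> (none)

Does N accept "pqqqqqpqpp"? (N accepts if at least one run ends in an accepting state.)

Start: {s0}
read p: {s3}
read q: {s2, s3, s4}
read q: {s2, s3, s4}
read q: {s2, s3, s4}
read q: {s2, s3, s4}
read q: {s2, s3, s4}
read p: {s1, s3, s4}
read q: {s0, s1, s2, s3, s4}
read p: {s0, s1, s3, s4}
read p: {s0, s3, s4}
Reachable ∩ accepting = {s0} — nonempty.

accepted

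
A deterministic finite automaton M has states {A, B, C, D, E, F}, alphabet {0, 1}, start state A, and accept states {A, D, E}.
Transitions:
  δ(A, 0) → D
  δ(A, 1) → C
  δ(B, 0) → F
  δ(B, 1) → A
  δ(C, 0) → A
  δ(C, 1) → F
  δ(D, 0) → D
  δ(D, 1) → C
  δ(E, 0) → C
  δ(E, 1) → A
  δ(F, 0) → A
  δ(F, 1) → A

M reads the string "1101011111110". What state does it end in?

A --1--> C
C --1--> F
F --0--> A
A --1--> C
C --0--> A
A --1--> C
C --1--> F
F --1--> A
A --1--> C
C --1--> F
F --1--> A
A --1--> C
C --0--> A

A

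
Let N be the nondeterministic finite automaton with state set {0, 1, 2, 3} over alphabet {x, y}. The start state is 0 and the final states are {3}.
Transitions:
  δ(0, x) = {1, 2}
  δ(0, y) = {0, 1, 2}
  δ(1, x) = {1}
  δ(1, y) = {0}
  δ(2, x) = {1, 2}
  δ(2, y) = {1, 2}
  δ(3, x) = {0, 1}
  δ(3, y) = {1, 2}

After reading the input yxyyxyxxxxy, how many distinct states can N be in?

Start: {0}
read y: {0, 1, 2}
read x: {1, 2}
read y: {0, 1, 2}
read y: {0, 1, 2}
read x: {1, 2}
read y: {0, 1, 2}
read x: {1, 2}
read x: {1, 2}
read x: {1, 2}
read x: {1, 2}
read y: {0, 1, 2}
Final reachable set {0, 1, 2} has 3 states.

3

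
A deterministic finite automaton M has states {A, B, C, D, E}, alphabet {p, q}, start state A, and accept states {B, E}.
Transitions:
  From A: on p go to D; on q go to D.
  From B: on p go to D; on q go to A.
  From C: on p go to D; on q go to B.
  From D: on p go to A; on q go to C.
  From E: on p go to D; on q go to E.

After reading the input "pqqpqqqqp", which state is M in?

A --p--> D
D --q--> C
C --q--> B
B --p--> D
D --q--> C
C --q--> B
B --q--> A
A --q--> D
D --p--> A

A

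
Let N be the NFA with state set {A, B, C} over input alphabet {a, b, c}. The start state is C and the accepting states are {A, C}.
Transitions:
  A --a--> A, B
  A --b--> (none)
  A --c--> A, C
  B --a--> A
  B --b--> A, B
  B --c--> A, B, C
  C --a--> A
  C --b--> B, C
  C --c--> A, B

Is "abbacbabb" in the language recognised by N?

Start: {C}
read a: {A}
read b: {}
The reachable set is empty and stays empty for the remaining 7 symbols.
Reachable ∩ accepting = {} — empty.

rejected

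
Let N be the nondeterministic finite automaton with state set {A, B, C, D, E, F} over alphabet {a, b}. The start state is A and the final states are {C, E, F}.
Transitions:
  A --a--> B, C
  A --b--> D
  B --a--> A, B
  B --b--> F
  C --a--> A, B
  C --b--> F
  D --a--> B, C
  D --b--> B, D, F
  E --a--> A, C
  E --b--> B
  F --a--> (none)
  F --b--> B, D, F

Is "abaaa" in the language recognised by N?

Start: {A}
read a: {B, C}
read b: {F}
read a: {}
The reachable set is empty and stays empty for the remaining 2 symbols.
Reachable ∩ accepting = {} — empty.

rejected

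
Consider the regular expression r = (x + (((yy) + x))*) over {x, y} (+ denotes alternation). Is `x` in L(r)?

The left alternative x matches x.

yes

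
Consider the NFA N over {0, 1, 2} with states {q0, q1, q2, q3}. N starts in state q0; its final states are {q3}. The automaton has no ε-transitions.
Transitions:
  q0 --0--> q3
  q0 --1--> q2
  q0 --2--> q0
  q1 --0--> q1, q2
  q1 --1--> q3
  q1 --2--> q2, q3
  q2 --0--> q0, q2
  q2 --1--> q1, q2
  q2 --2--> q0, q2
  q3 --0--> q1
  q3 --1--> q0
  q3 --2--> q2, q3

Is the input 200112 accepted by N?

rejected

Start: {q0}
read 2: {q0}
read 0: {q3}
read 0: {q1}
read 1: {q3}
read 1: {q0}
read 2: {q0}
Reachable ∩ accepting = {} — empty.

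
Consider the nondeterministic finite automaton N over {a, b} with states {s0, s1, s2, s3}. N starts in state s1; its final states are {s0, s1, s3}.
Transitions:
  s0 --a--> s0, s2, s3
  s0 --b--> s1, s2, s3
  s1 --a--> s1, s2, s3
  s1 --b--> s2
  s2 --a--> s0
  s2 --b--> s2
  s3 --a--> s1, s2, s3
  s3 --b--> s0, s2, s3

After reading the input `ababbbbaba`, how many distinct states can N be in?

4

Start: {s1}
read a: {s1, s2, s3}
read b: {s0, s2, s3}
read a: {s0, s1, s2, s3}
read b: {s0, s1, s2, s3}
read b: {s0, s1, s2, s3}
read b: {s0, s1, s2, s3}
read b: {s0, s1, s2, s3}
read a: {s0, s1, s2, s3}
read b: {s0, s1, s2, s3}
read a: {s0, s1, s2, s3}
Final reachable set {s0, s1, s2, s3} has 4 states.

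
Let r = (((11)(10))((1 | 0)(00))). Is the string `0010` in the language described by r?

No split of 0010 into u·v has ((11)(10)) matching u and ((1|0)(00)) matching v.

no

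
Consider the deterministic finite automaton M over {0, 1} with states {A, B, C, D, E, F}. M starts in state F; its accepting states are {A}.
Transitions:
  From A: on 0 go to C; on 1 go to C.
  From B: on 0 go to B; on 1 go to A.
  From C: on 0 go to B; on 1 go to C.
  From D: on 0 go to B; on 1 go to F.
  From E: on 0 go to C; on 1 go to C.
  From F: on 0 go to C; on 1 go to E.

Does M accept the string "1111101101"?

accepted

F --1--> E
E --1--> C
C --1--> C
C --1--> C
C --1--> C
C --0--> B
B --1--> A
A --1--> C
C --0--> B
B --1--> A
End in state A, which is an accepting state.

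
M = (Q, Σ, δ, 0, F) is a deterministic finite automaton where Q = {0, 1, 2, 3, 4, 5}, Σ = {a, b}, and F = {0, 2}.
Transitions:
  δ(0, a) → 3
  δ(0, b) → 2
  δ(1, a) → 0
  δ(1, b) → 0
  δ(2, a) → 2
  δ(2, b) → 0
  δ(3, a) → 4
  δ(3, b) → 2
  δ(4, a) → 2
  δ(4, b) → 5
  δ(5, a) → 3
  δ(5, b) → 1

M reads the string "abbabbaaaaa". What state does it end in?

0 --a--> 3
3 --b--> 2
2 --b--> 0
0 --a--> 3
3 --b--> 2
2 --b--> 0
0 --a--> 3
3 --a--> 4
4 --a--> 2
2 --a--> 2
2 --a--> 2

2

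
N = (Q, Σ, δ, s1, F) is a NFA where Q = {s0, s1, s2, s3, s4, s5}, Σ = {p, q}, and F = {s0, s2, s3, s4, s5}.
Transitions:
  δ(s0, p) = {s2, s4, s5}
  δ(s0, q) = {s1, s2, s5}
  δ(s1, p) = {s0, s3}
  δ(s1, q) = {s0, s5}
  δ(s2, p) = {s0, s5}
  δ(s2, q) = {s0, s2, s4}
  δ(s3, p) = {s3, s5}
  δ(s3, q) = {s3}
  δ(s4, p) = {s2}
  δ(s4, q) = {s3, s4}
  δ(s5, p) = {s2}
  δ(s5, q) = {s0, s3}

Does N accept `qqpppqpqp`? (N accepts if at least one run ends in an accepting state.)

Start: {s1}
read q: {s0, s5}
read q: {s0, s1, s2, s3, s5}
read p: {s0, s2, s3, s4, s5}
read p: {s0, s2, s3, s4, s5}
read p: {s0, s2, s3, s4, s5}
read q: {s0, s1, s2, s3, s4, s5}
read p: {s0, s2, s3, s4, s5}
read q: {s0, s1, s2, s3, s4, s5}
read p: {s0, s2, s3, s4, s5}
Reachable ∩ accepting = {s0, s2, s3, s4, s5} — nonempty.

accepted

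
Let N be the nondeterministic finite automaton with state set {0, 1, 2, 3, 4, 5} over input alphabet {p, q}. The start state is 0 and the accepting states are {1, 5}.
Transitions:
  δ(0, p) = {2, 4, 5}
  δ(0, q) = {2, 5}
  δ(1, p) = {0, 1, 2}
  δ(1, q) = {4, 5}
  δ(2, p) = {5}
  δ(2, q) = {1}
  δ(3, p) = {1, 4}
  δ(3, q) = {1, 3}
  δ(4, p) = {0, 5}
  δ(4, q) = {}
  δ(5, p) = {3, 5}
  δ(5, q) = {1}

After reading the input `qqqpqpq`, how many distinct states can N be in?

Start: {0}
read q: {2, 5}
read q: {1}
read q: {4, 5}
read p: {0, 3, 5}
read q: {1, 2, 3, 5}
read p: {0, 1, 2, 3, 4, 5}
read q: {1, 2, 3, 4, 5}
Final reachable set {1, 2, 3, 4, 5} has 5 states.

5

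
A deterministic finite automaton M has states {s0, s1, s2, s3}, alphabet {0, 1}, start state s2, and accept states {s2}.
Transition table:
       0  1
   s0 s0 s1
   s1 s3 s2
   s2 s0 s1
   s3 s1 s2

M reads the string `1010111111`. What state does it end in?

s2 --1--> s1
s1 --0--> s3
s3 --1--> s2
s2 --0--> s0
s0 --1--> s1
s1 --1--> s2
s2 --1--> s1
s1 --1--> s2
s2 --1--> s1
s1 --1--> s2

s2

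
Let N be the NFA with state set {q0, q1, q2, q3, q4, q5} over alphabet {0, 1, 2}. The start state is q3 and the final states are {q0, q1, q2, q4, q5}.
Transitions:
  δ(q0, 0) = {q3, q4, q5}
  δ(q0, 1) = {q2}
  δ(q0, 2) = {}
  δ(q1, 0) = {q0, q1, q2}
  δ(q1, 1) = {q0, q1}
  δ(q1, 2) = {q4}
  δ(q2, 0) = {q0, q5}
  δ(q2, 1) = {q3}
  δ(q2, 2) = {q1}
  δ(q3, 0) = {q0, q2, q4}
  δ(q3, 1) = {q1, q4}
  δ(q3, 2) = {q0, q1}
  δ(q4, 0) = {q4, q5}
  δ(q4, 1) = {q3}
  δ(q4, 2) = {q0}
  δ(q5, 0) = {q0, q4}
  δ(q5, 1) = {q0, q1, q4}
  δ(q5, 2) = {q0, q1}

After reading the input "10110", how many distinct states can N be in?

6

Start: {q3}
read 1: {q1, q4}
read 0: {q0, q1, q2, q4, q5}
read 1: {q0, q1, q2, q3, q4}
read 1: {q0, q1, q2, q3, q4}
read 0: {q0, q1, q2, q3, q4, q5}
Final reachable set {q0, q1, q2, q3, q4, q5} has 6 states.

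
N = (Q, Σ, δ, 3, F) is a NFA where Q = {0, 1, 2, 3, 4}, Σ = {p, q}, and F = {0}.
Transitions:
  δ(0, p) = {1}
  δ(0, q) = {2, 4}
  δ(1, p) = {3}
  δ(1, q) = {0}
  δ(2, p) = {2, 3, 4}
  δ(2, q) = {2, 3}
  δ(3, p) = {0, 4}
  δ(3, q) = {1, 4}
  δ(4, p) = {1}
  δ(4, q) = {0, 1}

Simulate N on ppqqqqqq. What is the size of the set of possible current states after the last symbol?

5

Start: {3}
read p: {0, 4}
read p: {1}
read q: {0}
read q: {2, 4}
read q: {0, 1, 2, 3}
read q: {0, 1, 2, 3, 4}
read q: {0, 1, 2, 3, 4}
read q: {0, 1, 2, 3, 4}
Final reachable set {0, 1, 2, 3, 4} has 5 states.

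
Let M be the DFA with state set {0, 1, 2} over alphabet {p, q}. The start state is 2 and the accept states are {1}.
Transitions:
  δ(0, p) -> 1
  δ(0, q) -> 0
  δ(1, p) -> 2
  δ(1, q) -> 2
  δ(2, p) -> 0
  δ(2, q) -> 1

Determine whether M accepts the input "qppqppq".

accepted

2 --q--> 1
1 --p--> 2
2 --p--> 0
0 --q--> 0
0 --p--> 1
1 --p--> 2
2 --q--> 1
End in state 1, which is an accepting state.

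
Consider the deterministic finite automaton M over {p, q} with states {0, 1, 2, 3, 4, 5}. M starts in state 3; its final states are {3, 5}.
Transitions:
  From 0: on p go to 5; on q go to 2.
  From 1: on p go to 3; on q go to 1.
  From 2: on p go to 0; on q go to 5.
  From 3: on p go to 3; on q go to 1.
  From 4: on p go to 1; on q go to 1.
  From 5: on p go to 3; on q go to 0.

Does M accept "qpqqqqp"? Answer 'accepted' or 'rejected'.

accepted

3 --q--> 1
1 --p--> 3
3 --q--> 1
1 --q--> 1
1 --q--> 1
1 --q--> 1
1 --p--> 3
End in state 3, which is an accepting state.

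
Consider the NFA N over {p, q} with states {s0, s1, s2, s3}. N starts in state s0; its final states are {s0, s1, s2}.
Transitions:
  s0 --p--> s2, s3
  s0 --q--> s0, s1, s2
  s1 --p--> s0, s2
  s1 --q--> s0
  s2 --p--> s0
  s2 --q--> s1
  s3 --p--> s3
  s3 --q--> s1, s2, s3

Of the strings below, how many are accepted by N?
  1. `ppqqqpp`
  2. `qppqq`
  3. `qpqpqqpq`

3

`ppqqqpp`: accepted
`qppqq`: accepted
`qpqpqqpq`: accepted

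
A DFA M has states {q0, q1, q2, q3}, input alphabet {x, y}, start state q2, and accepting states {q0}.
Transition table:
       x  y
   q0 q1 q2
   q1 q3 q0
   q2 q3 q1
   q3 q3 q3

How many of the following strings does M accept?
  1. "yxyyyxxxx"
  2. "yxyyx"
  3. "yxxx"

"yxyyyxxxx": rejected
"yxyyx": rejected
"yxxx": rejected

0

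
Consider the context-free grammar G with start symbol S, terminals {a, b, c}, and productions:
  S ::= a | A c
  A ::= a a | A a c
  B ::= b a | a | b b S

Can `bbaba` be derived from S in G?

no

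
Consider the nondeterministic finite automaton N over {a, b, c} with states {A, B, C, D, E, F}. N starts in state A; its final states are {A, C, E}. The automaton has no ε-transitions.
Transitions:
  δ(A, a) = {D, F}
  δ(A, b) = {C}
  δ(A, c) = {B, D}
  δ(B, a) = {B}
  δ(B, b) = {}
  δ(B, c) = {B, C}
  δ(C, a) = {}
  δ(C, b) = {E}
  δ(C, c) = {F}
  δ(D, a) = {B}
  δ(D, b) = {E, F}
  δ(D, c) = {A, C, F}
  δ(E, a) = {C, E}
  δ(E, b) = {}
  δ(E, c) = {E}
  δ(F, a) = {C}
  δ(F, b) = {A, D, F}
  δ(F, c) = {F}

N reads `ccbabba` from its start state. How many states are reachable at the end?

Start: {A}
read c: {B, D}
read c: {A, B, C, F}
read b: {A, C, D, E, F}
read a: {B, C, D, E, F}
read b: {A, D, E, F}
read b: {A, C, D, E, F}
read a: {B, C, D, E, F}
Final reachable set {B, C, D, E, F} has 5 states.

5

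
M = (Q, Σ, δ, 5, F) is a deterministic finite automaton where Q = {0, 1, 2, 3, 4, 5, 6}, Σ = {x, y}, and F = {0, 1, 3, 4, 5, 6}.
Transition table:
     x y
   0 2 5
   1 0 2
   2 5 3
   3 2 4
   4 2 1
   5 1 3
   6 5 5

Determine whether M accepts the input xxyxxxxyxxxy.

rejected

5 --x--> 1
1 --x--> 0
0 --y--> 5
5 --x--> 1
1 --x--> 0
0 --x--> 2
2 --x--> 5
5 --y--> 3
3 --x--> 2
2 --x--> 5
5 --x--> 1
1 --y--> 2
End in state 2, which is not an accepting state.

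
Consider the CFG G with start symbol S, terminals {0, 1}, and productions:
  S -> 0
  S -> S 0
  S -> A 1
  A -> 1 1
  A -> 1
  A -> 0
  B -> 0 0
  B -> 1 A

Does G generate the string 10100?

no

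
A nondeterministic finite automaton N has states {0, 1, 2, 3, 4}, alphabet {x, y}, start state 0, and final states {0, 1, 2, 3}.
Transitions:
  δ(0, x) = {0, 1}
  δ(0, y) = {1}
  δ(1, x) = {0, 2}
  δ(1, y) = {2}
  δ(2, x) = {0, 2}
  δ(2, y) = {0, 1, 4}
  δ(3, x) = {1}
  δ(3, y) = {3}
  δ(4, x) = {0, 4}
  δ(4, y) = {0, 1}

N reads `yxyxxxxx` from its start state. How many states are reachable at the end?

4

Start: {0}
read y: {1}
read x: {0, 2}
read y: {0, 1, 4}
read x: {0, 1, 2, 4}
read x: {0, 1, 2, 4}
read x: {0, 1, 2, 4}
read x: {0, 1, 2, 4}
read x: {0, 1, 2, 4}
Final reachable set {0, 1, 2, 4} has 4 states.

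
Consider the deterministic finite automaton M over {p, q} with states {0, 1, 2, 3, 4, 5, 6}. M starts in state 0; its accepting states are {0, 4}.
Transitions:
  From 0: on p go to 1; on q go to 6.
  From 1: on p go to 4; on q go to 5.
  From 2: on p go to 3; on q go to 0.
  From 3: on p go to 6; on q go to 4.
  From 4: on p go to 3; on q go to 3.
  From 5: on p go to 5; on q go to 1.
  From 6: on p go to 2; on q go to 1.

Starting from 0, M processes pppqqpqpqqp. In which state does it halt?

3

0 --p--> 1
1 --p--> 4
4 --p--> 3
3 --q--> 4
4 --q--> 3
3 --p--> 6
6 --q--> 1
1 --p--> 4
4 --q--> 3
3 --q--> 4
4 --p--> 3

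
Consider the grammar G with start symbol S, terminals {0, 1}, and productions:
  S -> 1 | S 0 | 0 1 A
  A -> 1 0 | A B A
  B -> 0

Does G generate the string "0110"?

yes

S ⇒ 01A ⇒ 0110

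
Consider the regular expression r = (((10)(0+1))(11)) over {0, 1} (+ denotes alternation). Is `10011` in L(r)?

yes

Split as 100·11: ((10)(0+1)) matches 100 and (11) matches 11.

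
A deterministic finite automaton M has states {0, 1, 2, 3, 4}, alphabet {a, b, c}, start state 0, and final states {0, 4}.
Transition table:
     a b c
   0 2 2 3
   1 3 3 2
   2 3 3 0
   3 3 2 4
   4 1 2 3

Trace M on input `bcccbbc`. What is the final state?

4

0 --b--> 2
2 --c--> 0
0 --c--> 3
3 --c--> 4
4 --b--> 2
2 --b--> 3
3 --c--> 4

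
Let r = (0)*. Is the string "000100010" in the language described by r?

000100010 cannot be split into zero or more pieces each matching 0.

no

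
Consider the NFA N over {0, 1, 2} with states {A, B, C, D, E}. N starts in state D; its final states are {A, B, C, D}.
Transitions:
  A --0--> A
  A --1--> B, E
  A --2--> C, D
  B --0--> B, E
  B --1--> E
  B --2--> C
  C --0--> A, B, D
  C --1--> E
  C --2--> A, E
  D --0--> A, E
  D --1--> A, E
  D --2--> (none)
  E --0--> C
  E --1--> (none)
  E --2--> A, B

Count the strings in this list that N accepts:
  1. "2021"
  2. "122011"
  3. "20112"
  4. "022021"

"2021": rejected
"122011": accepted
"20112": rejected
"022021": accepted

2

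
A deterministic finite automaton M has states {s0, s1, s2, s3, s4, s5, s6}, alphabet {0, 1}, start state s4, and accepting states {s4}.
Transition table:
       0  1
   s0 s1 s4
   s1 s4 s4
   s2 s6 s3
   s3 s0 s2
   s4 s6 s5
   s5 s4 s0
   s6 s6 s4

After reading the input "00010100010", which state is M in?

s6

s4 --0--> s6
s6 --0--> s6
s6 --0--> s6
s6 --1--> s4
s4 --0--> s6
s6 --1--> s4
s4 --0--> s6
s6 --0--> s6
s6 --0--> s6
s6 --1--> s4
s4 --0--> s6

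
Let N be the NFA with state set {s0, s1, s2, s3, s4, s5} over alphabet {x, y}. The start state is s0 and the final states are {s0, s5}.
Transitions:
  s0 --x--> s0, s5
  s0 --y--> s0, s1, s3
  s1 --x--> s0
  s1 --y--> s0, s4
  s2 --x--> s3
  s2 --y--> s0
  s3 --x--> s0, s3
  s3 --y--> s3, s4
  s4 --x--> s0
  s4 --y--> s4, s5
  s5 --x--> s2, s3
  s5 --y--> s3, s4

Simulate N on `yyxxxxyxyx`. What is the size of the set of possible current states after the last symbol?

Start: {s0}
read y: {s0, s1, s3}
read y: {s0, s1, s3, s4}
read x: {s0, s3, s5}
read x: {s0, s2, s3, s5}
read x: {s0, s2, s3, s5}
read x: {s0, s2, s3, s5}
read y: {s0, s1, s3, s4}
read x: {s0, s3, s5}
read y: {s0, s1, s3, s4}
read x: {s0, s3, s5}
Final reachable set {s0, s3, s5} has 3 states.

3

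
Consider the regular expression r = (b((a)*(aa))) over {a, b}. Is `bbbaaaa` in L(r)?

No split of bbbaaaa into u·v has b matching u and ((a)*(aa)) matching v.

no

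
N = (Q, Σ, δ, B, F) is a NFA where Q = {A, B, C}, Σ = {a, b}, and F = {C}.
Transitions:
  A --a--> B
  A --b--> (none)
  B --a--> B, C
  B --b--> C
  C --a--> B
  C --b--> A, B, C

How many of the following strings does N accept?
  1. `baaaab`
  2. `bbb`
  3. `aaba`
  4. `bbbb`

`baaaab`: accepted
`bbb`: accepted
`aaba`: accepted
`bbbb`: accepted

4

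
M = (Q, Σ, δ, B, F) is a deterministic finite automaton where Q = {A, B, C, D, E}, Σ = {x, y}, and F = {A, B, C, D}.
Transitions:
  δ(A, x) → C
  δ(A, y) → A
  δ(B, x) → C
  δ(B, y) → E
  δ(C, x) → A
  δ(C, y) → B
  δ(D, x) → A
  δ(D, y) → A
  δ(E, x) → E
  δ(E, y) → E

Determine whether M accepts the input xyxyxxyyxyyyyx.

rejected

B --x--> C
C --y--> B
B --x--> C
C --y--> B
B --x--> C
C --x--> A
A --y--> A
A --y--> A
A --x--> C
C --y--> B
B --y--> E
E --y--> E
E --y--> E
E --x--> E
End in state E, which is not an accepting state.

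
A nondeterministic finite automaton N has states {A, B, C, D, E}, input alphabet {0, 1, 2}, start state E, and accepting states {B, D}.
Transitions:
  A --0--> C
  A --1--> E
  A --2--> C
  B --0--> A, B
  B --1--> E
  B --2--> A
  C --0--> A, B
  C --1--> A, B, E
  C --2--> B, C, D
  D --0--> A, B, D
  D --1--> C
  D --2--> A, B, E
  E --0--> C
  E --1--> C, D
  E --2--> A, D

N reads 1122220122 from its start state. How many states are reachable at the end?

Start: {E}
read 1: {C, D}
read 1: {A, B, C, E}
read 2: {A, B, C, D}
read 2: {A, B, C, D, E}
read 2: {A, B, C, D, E}
read 2: {A, B, C, D, E}
read 0: {A, B, C, D}
read 1: {A, B, C, E}
read 2: {A, B, C, D}
read 2: {A, B, C, D, E}
Final reachable set {A, B, C, D, E} has 5 states.

5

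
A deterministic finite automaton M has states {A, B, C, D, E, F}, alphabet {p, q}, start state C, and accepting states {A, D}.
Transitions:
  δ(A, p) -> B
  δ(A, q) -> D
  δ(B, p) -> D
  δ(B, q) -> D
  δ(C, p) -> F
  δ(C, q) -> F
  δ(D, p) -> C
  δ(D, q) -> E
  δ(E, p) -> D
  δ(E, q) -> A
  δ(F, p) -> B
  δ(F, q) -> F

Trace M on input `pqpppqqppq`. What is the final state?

E

C --p--> F
F --q--> F
F --p--> B
B --p--> D
D --p--> C
C --q--> F
F --q--> F
F --p--> B
B --p--> D
D --q--> E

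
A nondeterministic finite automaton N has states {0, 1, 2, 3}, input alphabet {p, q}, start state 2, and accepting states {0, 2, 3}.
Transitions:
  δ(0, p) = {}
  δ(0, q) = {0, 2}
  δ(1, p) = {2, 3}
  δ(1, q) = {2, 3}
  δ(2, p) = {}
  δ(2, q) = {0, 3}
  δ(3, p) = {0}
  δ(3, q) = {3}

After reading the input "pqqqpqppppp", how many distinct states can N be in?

0

Start: {2}
read p: {}
The reachable set is empty and stays empty for the remaining 10 symbols.
Final reachable set {} has 0 states.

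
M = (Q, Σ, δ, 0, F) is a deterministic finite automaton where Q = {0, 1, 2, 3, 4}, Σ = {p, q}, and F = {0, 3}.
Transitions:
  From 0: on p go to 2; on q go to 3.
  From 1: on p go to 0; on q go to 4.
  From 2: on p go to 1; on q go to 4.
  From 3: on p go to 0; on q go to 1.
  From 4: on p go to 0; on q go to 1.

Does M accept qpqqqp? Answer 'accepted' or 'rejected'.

accepted

0 --q--> 3
3 --p--> 0
0 --q--> 3
3 --q--> 1
1 --q--> 4
4 --p--> 0
End in state 0, which is an accepting state.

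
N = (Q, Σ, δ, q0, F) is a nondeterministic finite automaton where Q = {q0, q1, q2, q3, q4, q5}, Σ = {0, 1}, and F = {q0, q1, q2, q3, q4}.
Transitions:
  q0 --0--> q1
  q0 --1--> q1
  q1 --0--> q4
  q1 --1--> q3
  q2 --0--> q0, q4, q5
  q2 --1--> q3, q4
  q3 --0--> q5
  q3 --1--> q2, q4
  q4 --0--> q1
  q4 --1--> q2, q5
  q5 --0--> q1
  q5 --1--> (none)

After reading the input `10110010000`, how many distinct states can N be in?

Start: {q0}
read 1: {q1}
read 0: {q4}
read 1: {q2, q5}
read 1: {q3, q4}
read 0: {q1, q5}
read 0: {q1, q4}
read 1: {q2, q3, q5}
read 0: {q0, q1, q4, q5}
read 0: {q1, q4}
read 0: {q1, q4}
read 0: {q1, q4}
Final reachable set {q1, q4} has 2 states.

2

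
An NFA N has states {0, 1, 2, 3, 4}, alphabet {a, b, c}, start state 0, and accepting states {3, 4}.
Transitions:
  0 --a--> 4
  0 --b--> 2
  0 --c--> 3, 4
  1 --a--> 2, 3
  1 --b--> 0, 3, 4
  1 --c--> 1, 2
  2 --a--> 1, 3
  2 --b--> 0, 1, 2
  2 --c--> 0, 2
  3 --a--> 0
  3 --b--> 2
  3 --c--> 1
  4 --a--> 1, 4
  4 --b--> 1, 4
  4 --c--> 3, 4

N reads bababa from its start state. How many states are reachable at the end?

Start: {0}
read b: {2}
read a: {1, 3}
read b: {0, 2, 3, 4}
read a: {0, 1, 3, 4}
read b: {0, 1, 2, 3, 4}
read a: {0, 1, 2, 3, 4}
Final reachable set {0, 1, 2, 3, 4} has 5 states.

5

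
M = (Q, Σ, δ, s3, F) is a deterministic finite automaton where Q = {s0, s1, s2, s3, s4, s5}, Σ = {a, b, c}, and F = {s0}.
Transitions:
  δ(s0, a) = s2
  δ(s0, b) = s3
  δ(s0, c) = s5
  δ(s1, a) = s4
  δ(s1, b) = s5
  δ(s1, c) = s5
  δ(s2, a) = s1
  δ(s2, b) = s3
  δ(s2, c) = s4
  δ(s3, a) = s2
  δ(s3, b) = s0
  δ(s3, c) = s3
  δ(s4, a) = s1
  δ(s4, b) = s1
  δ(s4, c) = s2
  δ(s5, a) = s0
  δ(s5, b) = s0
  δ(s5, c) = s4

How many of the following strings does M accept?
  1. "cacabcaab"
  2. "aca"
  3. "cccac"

"cacabcaab": rejected
"aca": rejected
"cccac": rejected

0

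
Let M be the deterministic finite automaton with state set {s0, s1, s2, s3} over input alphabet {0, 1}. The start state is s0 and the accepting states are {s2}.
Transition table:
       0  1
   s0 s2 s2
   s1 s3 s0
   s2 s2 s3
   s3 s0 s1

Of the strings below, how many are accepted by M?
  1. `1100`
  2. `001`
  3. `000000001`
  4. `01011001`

1

`1100`: accepted
`001`: rejected
`000000001`: rejected
`01011001`: rejected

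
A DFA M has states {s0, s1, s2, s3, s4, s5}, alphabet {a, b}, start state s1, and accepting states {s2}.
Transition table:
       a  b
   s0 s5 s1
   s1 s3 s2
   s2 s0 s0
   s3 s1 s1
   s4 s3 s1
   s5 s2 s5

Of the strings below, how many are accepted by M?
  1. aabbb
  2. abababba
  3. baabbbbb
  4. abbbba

0

aabbb: rejected
abababba: rejected
baabbbbb: rejected
abbbba: rejected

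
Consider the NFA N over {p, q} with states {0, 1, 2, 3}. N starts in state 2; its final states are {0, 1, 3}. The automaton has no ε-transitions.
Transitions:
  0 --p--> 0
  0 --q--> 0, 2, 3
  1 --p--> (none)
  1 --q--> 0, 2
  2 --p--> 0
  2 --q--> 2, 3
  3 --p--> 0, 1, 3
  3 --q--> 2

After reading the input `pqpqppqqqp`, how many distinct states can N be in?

3

Start: {2}
read p: {0}
read q: {0, 2, 3}
read p: {0, 1, 3}
read q: {0, 2, 3}
read p: {0, 1, 3}
read p: {0, 1, 3}
read q: {0, 2, 3}
read q: {0, 2, 3}
read q: {0, 2, 3}
read p: {0, 1, 3}
Final reachable set {0, 1, 3} has 3 states.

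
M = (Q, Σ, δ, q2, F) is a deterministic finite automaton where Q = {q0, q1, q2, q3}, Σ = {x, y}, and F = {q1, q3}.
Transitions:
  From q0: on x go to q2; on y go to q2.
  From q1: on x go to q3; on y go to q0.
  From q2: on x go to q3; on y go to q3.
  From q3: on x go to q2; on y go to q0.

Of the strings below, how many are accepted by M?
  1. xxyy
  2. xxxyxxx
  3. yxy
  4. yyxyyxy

2

xxyy: rejected
xxxyxxx: rejected
yxy: accepted
yyxyyxy: accepted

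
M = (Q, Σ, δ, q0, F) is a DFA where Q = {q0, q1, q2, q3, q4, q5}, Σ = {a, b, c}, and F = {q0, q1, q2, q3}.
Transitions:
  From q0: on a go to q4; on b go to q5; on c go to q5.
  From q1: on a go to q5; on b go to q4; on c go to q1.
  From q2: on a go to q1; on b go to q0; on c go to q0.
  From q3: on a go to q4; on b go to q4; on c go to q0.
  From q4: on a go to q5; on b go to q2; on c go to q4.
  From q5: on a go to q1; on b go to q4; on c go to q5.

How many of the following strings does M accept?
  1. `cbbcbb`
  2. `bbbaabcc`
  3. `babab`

`cbbcbb`: rejected
`bbbaabcc`: rejected
`babab`: rejected

0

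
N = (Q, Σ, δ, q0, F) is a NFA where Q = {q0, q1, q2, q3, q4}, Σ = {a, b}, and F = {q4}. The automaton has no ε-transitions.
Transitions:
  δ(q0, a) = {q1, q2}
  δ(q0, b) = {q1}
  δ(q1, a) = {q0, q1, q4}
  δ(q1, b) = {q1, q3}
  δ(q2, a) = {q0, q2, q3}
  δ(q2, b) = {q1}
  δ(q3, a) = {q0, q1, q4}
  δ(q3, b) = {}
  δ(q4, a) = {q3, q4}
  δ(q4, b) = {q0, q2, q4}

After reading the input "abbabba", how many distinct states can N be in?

5

Start: {q0}
read a: {q1, q2}
read b: {q1, q3}
read b: {q1, q3}
read a: {q0, q1, q4}
read b: {q0, q1, q2, q3, q4}
read b: {q0, q1, q2, q3, q4}
read a: {q0, q1, q2, q3, q4}
Final reachable set {q0, q1, q2, q3, q4} has 5 states.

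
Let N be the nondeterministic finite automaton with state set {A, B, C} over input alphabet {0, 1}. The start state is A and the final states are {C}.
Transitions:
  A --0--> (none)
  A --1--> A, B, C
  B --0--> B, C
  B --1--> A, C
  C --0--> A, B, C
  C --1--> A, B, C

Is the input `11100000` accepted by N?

Start: {A}
read 1: {A, B, C}
read 1: {A, B, C}
read 1: {A, B, C}
read 0: {A, B, C}
read 0: {A, B, C}
read 0: {A, B, C}
read 0: {A, B, C}
read 0: {A, B, C}
Reachable ∩ accepting = {C} — nonempty.

accepted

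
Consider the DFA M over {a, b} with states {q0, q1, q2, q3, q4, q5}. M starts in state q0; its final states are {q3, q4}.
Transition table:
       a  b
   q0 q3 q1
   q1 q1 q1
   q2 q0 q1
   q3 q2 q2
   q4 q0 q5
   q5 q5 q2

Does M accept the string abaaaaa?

accepted

q0 --a--> q3
q3 --b--> q2
q2 --a--> q0
q0 --a--> q3
q3 --a--> q2
q2 --a--> q0
q0 --a--> q3
End in state q3, which is an accepting state.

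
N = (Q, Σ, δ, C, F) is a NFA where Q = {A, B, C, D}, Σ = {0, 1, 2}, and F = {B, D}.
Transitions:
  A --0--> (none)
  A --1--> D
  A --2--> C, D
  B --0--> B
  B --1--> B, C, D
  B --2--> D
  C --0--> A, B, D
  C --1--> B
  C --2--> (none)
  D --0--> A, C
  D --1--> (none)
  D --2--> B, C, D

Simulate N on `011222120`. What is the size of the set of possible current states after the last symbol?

Start: {C}
read 0: {A, B, D}
read 1: {B, C, D}
read 1: {B, C, D}
read 2: {B, C, D}
read 2: {B, C, D}
read 2: {B, C, D}
read 1: {B, C, D}
read 2: {B, C, D}
read 0: {A, B, C, D}
Final reachable set {A, B, C, D} has 4 states.

4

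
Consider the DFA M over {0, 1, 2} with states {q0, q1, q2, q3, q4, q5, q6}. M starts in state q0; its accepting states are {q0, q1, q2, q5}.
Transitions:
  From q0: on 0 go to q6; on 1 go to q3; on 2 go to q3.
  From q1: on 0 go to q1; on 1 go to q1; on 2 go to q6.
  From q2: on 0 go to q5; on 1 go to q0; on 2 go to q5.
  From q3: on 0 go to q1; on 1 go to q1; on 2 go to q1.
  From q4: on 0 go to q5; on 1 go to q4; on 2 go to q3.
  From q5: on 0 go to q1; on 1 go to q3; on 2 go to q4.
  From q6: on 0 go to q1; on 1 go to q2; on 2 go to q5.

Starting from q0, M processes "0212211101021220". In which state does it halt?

q0 --0--> q6
q6 --2--> q5
q5 --1--> q3
q3 --2--> q1
q1 --2--> q6
q6 --1--> q2
q2 --1--> q0
q0 --1--> q3
q3 --0--> q1
q1 --1--> q1
q1 --0--> q1
q1 --2--> q6
q6 --1--> q2
q2 --2--> q5
q5 --2--> q4
q4 --0--> q5

q5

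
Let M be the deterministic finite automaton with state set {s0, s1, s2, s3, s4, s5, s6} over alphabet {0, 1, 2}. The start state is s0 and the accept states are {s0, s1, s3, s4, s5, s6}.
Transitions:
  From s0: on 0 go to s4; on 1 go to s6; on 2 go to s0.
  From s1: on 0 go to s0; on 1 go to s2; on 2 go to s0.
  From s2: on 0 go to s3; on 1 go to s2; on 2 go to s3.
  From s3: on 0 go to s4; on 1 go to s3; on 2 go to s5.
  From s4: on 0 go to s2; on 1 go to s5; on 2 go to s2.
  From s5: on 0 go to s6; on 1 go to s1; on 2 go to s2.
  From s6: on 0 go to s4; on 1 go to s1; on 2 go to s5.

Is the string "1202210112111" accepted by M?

s0 --1--> s6
s6 --2--> s5
s5 --0--> s6
s6 --2--> s5
s5 --2--> s2
s2 --1--> s2
s2 --0--> s3
s3 --1--> s3
s3 --1--> s3
s3 --2--> s5
s5 --1--> s1
s1 --1--> s2
s2 --1--> s2
End in state s2, which is not an accepting state.

rejected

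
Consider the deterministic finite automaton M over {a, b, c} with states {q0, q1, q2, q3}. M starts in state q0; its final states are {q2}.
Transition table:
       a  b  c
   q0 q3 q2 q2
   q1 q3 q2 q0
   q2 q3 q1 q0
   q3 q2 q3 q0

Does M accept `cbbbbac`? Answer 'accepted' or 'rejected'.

q0 --c--> q2
q2 --b--> q1
q1 --b--> q2
q2 --b--> q1
q1 --b--> q2
q2 --a--> q3
q3 --c--> q0
End in state q0, which is not an accepting state.

rejected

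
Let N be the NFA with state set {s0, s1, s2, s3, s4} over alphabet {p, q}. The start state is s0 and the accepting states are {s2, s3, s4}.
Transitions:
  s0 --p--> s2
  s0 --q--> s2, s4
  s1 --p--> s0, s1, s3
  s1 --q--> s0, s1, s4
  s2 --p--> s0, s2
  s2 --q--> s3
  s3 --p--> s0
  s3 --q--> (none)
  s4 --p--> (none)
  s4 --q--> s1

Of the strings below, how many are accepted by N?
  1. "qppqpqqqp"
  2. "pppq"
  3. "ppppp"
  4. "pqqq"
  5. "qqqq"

4

"qppqpqqqp": accepted
"pppq": accepted
"ppppp": accepted
"pqqq": rejected
"qqqq": accepted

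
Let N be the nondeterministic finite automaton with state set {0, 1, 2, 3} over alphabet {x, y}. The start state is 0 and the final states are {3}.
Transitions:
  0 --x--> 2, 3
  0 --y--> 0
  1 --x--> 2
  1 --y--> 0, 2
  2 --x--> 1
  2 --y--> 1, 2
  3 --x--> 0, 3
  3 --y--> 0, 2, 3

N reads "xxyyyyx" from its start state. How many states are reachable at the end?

Start: {0}
read x: {2, 3}
read x: {0, 1, 3}
read y: {0, 2, 3}
read y: {0, 1, 2, 3}
read y: {0, 1, 2, 3}
read y: {0, 1, 2, 3}
read x: {0, 1, 2, 3}
Final reachable set {0, 1, 2, 3} has 4 states.

4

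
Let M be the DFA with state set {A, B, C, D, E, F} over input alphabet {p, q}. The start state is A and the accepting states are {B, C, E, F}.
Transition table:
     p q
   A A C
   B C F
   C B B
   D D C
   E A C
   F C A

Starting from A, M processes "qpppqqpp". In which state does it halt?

A

A --q--> C
C --p--> B
B --p--> C
C --p--> B
B --q--> F
F --q--> A
A --p--> A
A --p--> A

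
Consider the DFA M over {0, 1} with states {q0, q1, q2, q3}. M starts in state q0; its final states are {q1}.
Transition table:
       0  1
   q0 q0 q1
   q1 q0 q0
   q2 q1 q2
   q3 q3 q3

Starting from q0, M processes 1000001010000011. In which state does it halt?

q0 --1--> q1
q1 --0--> q0
q0 --0--> q0
q0 --0--> q0
q0 --0--> q0
q0 --0--> q0
q0 --1--> q1
q1 --0--> q0
q0 --1--> q1
q1 --0--> q0
q0 --0--> q0
q0 --0--> q0
q0 --0--> q0
q0 --0--> q0
q0 --1--> q1
q1 --1--> q0

q0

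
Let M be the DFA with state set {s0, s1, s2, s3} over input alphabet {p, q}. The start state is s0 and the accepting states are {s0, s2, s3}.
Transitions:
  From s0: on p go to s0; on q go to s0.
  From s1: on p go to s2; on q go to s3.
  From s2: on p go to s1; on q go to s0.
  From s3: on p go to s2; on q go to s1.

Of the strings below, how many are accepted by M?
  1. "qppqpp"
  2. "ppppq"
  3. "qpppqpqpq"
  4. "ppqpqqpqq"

4

"qppqpp": accepted
"ppppq": accepted
"qpppqpqpq": accepted
"ppqpqqpqq": accepted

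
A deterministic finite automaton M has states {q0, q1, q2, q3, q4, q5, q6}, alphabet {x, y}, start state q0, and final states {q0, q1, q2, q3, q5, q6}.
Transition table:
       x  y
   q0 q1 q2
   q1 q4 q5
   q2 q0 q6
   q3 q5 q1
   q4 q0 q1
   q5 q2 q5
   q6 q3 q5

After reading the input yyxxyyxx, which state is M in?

q0 --y--> q2
q2 --y--> q6
q6 --x--> q3
q3 --x--> q5
q5 --y--> q5
q5 --y--> q5
q5 --x--> q2
q2 --x--> q0

q0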